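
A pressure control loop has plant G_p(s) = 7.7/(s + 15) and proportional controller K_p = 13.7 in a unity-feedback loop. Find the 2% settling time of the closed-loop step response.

T_s ≈ 0.0332 s

Closed-loop transfer function: T(s) = K_p·G_p(s)/(1 + K_p·G_p(s)) = 105.5/(s + 15 + 105.5) = 105.5/(s + 120.5).
Time constant τ = 1/120.5 = 0.008299 s, so the 2% settling time is about 4τ = 0.0332 s.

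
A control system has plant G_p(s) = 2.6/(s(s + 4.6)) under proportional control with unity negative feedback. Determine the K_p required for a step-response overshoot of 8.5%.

K_p = 5.34

From %OS = 100·exp(−πζ/√(1−ζ²)) = 8.5%, ζ = −ln(0.085)/√(π²+ln²(0.085)) = 0.6173.
Characteristic equation s² + 4.6s + 2.6K_p = 0 gives ζ = 4.6/(2√(2.6K_p)).
Setting ζ = 0.6173: √(2.6K_p) = 4.6/(2·0.6173) = 3.726, so K_p = 13.88/2.6 = 5.34.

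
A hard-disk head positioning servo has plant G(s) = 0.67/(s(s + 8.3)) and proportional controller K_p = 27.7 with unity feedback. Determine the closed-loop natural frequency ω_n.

ω_n = 4.31 rad/s

The closed-loop denominator is s(s+8.3) + 27.7·0.67 = s² + 8.3s + 18.56.
Matching s² + 2ζω_n s + ω_n²: ω_n = √18.56 = 4.308 rad/s and 2ζω_n = 8.3, so ζ = 8.3/(2·4.308) = 0.963.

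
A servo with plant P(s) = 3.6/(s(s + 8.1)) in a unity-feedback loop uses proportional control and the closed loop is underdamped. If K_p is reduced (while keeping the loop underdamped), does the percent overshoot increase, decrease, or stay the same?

ζ = 8.1/(2√(3.6K_p)) rises as K_p falls; higher damping means less overshoot.

decrease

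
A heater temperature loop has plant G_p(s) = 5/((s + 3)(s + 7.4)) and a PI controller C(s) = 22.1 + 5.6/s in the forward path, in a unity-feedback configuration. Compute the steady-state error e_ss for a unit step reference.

The open loop C(s)G_p(s) has a pole at the origin (type 1), so the static position error constant is infinite and e_ss = 1/(1+∞) = 0.

0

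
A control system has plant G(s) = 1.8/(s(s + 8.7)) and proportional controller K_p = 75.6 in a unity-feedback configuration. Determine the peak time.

T_p = 0.29 s

The closed-loop denominator s² + 8.7s + 136.1 gives ω_n = √136.1 = 11.67 and ζ = 8.7/(2ω_n) = 0.3729.
Damped frequency ω_d = ω_n√(1−ζ²) = 10.82 rad/s, so peak time T_p = π/ω_d = 0.29 s.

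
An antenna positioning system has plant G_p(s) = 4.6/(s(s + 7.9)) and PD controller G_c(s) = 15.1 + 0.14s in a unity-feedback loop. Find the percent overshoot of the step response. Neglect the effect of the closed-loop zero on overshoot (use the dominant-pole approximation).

Forward path: (15.1 + 0.14s)·4.6/(s(s+7.9)). The closed-loop characteristic equation is s² + (7.9 + 4.6·0.14)s + 4.6·15.1 = 0.
That is s² + 8.544s + 69.46 = 0, so ω_n = 8.334 rad/s and ζ = 8.544/(2·8.334) = 0.5126.
%OS = 100·exp(−πζ/√(1−ζ²)) = 15.3%.

15.3%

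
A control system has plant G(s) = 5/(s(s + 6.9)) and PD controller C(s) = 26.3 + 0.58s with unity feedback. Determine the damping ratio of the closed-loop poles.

ζ = 0.427

Forward path: (26.3 + 0.58s)·5/(s(s+6.9)). The closed-loop characteristic equation is s² + (6.9 + 5·0.58)s + 5·26.3 = 0.
That is s² + 9.8s + 131.5 = 0, so ω_n = 11.47 rad/s and ζ = 9.8/(2·11.47) = 0.4273.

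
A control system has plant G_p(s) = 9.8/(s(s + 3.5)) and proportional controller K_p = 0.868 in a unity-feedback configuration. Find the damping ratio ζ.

ζ = 0.6

With unity feedback the closed-loop characteristic equation is s² + 3.5s + 0.868·9.8 = s² + 3.5s + 8.506 = 0.
Matching s² + 2ζω_n s + ω_n²: ω_n = √8.506 = 2.917 rad/s and 2ζω_n = 3.5, so ζ = 3.5/(2·2.917) = 0.6.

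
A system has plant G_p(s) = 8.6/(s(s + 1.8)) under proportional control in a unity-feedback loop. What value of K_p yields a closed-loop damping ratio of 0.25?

Closed-loop characteristic equation: s² + 1.8s + K_p·8.6 = 0.
So ω_n = √(8.6K_p) and 2ζω_n = 1.8, giving ζ = 1.8/(2√(8.6K_p)).
Setting ζ = 0.25: √(8.6K_p) = 1.8/(2·0.25) = 3.6, so K_p = 12.96/8.6 = 1.51.

K_p = 1.51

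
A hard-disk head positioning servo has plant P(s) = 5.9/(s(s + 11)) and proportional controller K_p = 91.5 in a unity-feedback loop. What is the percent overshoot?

The closed-loop denominator s² + 11s + 539.9 gives ω_n = √539.9 = 23.23 and ζ = 11/(2ω_n) = 0.2367.
%OS = 100·exp(−πζ/√(1−ζ²)) = 100·exp(−π·0.2367/√0.944) = 46.5%.

46.5%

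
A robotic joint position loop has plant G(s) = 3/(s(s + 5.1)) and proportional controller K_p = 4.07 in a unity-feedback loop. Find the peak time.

Closed-loop characteristic equation: s² + 5.1s + 12.21 = 0, so ω_n = 3.494 rad/s and ζ = 5.1/(2·3.494) = 0.7298.
Damped frequency ω_d = ω_n√(1−ζ²) = 2.389 rad/s, so peak time T_p = π/ω_d = 1.32 s.

T_p = 1.32 s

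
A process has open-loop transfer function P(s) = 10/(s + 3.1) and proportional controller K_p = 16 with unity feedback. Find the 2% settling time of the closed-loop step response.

T_s ≈ 0.0245 s

Closed-loop transfer function: T(s) = K_p·P(s)/(1 + K_p·P(s)) = 160/(s + 3.1 + 160) = 160/(s + 163.1).
Time constant τ = 1/163.1 = 0.006131 s, so the 2% settling time is about 4τ = 0.0245 s.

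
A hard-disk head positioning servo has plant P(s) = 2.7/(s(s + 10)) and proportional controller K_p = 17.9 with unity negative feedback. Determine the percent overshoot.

3.87%

From 1 + K_pP(s) = 0: s² + 10s + 48.33 = 0 ⇒ ω_n = 6.952, ζ = 0.7192.
%OS = 100·exp(−πζ/√(1−ζ²)) = 100·exp(−π·0.7192/√0.4827) = 3.87%.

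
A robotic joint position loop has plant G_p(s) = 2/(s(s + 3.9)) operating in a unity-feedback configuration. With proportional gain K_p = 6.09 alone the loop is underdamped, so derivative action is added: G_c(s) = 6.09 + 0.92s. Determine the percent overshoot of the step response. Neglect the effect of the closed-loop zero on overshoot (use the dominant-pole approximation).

Forward path: (6.09 + 0.92s)·2/(s(s+3.9)). The closed-loop characteristic equation is s² + (3.9 + 2·0.92)s + 2·6.09 = 0.
That is s² + 5.74s + 12.18 = 0, so ω_n = 3.49 rad/s and ζ = 5.74/(2·3.49) = 0.8224.
%OS = 100·exp(−πζ/√(1−ζ²)) = 1.07%.

1.07%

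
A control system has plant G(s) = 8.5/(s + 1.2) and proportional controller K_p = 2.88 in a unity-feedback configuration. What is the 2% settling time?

Closed-loop transfer function: T(s) = K_p·G(s)/(1 + K_p·G(s)) = 24.48/(s + 1.2 + 24.48) = 24.48/(s + 25.68).
Time constant τ = 1/25.68 = 0.03894 s, so the 2% settling time is about 4τ = 0.156 s.

T_s ≈ 0.156 s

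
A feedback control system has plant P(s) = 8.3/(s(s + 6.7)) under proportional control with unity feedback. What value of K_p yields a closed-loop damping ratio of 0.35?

K_p = 11

Closed-loop characteristic equation: s² + 6.7s + K_p·8.3 = 0.
So ω_n = √(8.3K_p) and 2ζω_n = 6.7, giving ζ = 6.7/(2√(8.3K_p)).
Setting ζ = 0.35: √(8.3K_p) = 6.7/(2·0.35) = 9.571, so K_p = 91.61/8.3 = 11.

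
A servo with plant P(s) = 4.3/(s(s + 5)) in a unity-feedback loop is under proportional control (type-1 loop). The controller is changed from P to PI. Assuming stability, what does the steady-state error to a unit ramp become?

The integrator raises the loop to type 2, so K_v → ∞ and e_ss to a ramp is zero.

0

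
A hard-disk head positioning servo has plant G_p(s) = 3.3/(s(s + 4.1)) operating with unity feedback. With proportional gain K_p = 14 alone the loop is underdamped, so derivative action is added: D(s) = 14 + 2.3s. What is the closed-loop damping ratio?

Forward path: (14 + 2.3s)·3.3/(s(s+4.1)). The closed-loop characteristic equation is s² + (4.1 + 3.3·2.3)s + 3.3·14 = 0.
That is s² + 11.69s + 46.2 = 0, so ω_n = 6.797 rad/s and ζ = 11.69/(2·6.797) = 0.8599.

ζ = 0.86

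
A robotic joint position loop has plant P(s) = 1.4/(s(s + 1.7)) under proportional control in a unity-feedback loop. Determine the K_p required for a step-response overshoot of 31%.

K_p = 4.23

From %OS = 100·exp(−πζ/√(1−ζ²)) = 31%, ζ = −ln(0.31)/√(π²+ln²(0.31)) = 0.3493.
Characteristic equation s² + 1.7s + 1.4K_p = 0 gives ζ = 1.7/(2√(1.4K_p)).
Setting ζ = 0.3493: √(1.4K_p) = 1.7/(2·0.3493) = 2.433, so K_p = 5.921/1.4 = 4.23.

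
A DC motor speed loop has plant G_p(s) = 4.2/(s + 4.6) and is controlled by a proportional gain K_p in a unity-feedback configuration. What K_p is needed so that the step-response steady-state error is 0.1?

K_p = 9.86

The loop is type 0, so e_ss(step) = 1/(1 + K_pos) with K_pos = K_p·G_p(0).
G_p(0) = 0.913. Require 1/(1 + K_p·0.913) = 0.1, so 1 + 0.913·K_p = 10.
K_p = (10 − 1)/0.913 = 9.86.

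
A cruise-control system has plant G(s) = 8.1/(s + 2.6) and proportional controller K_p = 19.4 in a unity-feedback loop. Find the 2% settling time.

Closed-loop transfer function: T(s) = K_p·G(s)/(1 + K_p·G(s)) = 157.1/(s + 2.6 + 157.1) = 157.1/(s + 159.7).
Time constant τ = 1/159.7 = 0.00626 s, so the 2% settling time is about 4τ = 0.025 s.

T_s ≈ 0.025 s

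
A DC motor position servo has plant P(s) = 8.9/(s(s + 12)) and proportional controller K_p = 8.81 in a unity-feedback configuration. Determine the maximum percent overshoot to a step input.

5.53%

The closed-loop denominator s² + 12s + 78.41 gives ω_n = √78.41 = 8.855 and ζ = 12/(2ω_n) = 0.6776.
%OS = 100·exp(−πζ/√(1−ζ²)) = 100·exp(−π·0.6776/√0.5409) = 5.53%.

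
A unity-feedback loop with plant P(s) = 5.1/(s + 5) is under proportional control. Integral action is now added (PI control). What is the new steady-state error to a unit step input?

0

Adding integral action puts a pole at s = 0 in the forward path, raising the system type to 1; a type-1 loop has zero steady-state error to a step.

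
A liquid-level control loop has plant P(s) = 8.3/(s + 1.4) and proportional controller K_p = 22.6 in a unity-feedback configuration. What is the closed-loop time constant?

Closed-loop transfer function: T(s) = K_p·P(s)/(1 + K_p·P(s)) = 187.6/(s + 1.4 + 187.6) = 187.6/(s + 189).
Time constant τ = 1/189 = 0.00529 s.

τ = 0.00529 s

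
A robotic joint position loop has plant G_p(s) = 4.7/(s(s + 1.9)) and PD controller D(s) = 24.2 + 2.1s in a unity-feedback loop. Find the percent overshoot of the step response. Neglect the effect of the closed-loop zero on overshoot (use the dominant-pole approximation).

Forward path: (24.2 + 2.1s)·4.7/(s(s+1.9)). The closed-loop characteristic equation is s² + (1.9 + 4.7·2.1)s + 4.7·24.2 = 0.
That is s² + 11.77s + 113.7 = 0, so ω_n = 10.66 rad/s and ζ = 11.77/(2·10.66) = 0.5518.
%OS = 100·exp(−πζ/√(1−ζ²)) = 12.5%.

12.5%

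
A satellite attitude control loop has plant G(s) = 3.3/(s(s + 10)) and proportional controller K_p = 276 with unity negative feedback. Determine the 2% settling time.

T_s ≈ 0.8 s

From 1 + K_pG(s) = 0: s² + 10s + 910.8 = 0 ⇒ ω_n = 30.18, ζ = 0.1657.
2% settling time T_s ≈ 4/(ζω_n) = 4/5 = 0.8 s.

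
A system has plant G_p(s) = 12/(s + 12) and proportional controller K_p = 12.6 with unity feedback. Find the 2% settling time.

Closed-loop transfer function: T(s) = K_p·G_p(s)/(1 + K_p·G_p(s)) = 151.2/(s + 12 + 151.2) = 151.2/(s + 163.2).
Time constant τ = 1/163.2 = 0.006127 s, so the 2% settling time is about 4τ = 0.0245 s.

T_s ≈ 0.0245 s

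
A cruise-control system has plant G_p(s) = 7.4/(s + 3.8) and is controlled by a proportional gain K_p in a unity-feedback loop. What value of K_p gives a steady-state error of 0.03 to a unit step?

For a type-0 loop with proportional control, e_ss = 1/(1 + K_p·G_p(0)).
G_p(0) = 1.947. Require 1/(1 + K_p·1.947) = 0.03, so 1 + 1.947·K_p = 33.33.
K_p = (33.33 − 1)/1.947 = 16.6.

K_p = 16.6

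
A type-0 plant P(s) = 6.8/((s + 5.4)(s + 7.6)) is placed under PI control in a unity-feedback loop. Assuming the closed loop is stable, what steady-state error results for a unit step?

0

The PI controller's integrator makes the forward path type 1, so e_ss to a step is zero.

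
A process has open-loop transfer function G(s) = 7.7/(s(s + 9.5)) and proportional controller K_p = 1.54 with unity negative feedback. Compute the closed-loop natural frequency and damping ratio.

ω_n = 3.44 rad/s, ζ = 1.38

1 + K_p·G(s) = 0 gives s² + 9.5s + 11.86 = 0.
Matching s² + 2ζω_n s + ω_n²: ω_n = √11.86 = 3.444 rad/s and 2ζω_n = 9.5, so ζ = 9.5/(2·3.444) = 1.38.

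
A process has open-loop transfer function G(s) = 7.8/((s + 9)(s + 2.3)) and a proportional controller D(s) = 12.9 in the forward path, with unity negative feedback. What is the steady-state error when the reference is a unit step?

0.171

The loop is type 0. Static position error constant K_pos = D(0)·G(0) = 12.9·0.3768 = 4.861.
Steady-state error to a unit step: e_ss = 1/(1+K_pos) = 1/5.861 = 0.171.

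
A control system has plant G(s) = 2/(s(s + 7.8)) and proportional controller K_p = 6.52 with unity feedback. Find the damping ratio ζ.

The closed-loop denominator is s(s+7.8) + 6.52·2 = s² + 7.8s + 13.04.
So ω_n² = 13.04 ⇒ ω_n = 3.611 rad/s, and ζ = 7.8/(2ω_n) = 1.08.

ζ = 1.08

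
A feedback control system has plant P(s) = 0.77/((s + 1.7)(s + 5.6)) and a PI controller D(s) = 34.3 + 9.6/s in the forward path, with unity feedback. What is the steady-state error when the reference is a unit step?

The open loop D(s)P(s) has a pole at the origin (type 1), so the static position error constant is infinite and e_ss = 1/(1+∞) = 0.

0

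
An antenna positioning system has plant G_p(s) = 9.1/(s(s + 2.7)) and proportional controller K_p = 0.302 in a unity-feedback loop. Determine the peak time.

T_p = 3.27 s

Closed-loop characteristic equation: s² + 2.7s + 2.748 = 0, so ω_n = 1.658 rad/s and ζ = 2.7/(2·1.658) = 0.8143.
Damped frequency ω_d = ω_n√(1−ζ²) = 0.9621 rad/s, so peak time T_p = π/ω_d = 3.27 s.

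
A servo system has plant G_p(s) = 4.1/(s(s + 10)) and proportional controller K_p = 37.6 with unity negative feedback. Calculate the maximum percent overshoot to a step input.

Closed-loop characteristic equation: s² + 10s + 154.2 = 0, so ω_n = 12.42 rad/s and ζ = 10/(2·12.42) = 0.4027.
%OS = 100·exp(−πζ/√(1−ζ²)) = 100·exp(−π·0.4027/√0.8378) = 25.1%.

25.1%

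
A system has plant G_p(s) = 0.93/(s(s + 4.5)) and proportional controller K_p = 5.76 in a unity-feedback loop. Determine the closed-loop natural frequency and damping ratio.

With unity feedback the closed-loop characteristic equation is s² + 4.5s + 5.76·0.93 = s² + 4.5s + 5.357 = 0.
Matching s² + 2ζω_n s + ω_n²: ω_n = √5.357 = 2.314 rad/s and 2ζω_n = 4.5, so ζ = 4.5/(2·2.314) = 0.972.

ω_n = 2.31 rad/s, ζ = 0.972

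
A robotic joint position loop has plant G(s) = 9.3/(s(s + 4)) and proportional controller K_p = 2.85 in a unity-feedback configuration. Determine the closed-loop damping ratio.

ζ = 0.388

1 + K_p·G(s) = 0 gives s² + 4s + 26.51 = 0.
Matching s² + 2ζω_n s + ω_n²: ω_n = √26.51 = 5.148 rad/s and 2ζω_n = 4, so ζ = 4/(2·5.148) = 0.388.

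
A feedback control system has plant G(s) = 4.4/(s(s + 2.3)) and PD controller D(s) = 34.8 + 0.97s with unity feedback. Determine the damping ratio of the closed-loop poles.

ζ = 0.265

Forward path: (34.8 + 0.97s)·4.4/(s(s+2.3)). The closed-loop characteristic equation is s² + (2.3 + 4.4·0.97)s + 4.4·34.8 = 0.
That is s² + 6.568s + 153.1 = 0, so ω_n = 12.37 rad/s and ζ = 6.568/(2·12.37) = 0.2654.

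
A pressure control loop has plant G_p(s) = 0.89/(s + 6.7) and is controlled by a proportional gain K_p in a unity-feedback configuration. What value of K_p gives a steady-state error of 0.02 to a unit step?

For a type-0 loop with proportional control, e_ss = 1/(1 + K_p·G_p(0)).
G_p(0) = 0.1328. Require 1/(1 + K_p·0.1328) = 0.02, so 1 + 0.1328·K_p = 50.
K_p = (50 − 1)/0.1328 = 369.

K_p = 369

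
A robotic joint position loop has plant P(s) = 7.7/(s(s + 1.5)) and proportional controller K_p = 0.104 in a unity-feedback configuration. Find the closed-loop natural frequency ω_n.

1 + K_p·P(s) = 0 gives s² + 1.5s + 0.8008 = 0.
Matching s² + 2ζω_n s + ω_n²: ω_n = √0.8008 = 0.8949 rad/s and 2ζω_n = 1.5, so ζ = 1.5/(2·0.8949) = 0.838.

ω_n = 0.895 rad/s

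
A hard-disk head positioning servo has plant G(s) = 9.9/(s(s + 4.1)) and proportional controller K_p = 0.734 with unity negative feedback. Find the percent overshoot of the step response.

The closed-loop denominator s² + 4.1s + 7.267 gives ω_n = √7.267 = 2.696 and ζ = 4.1/(2ω_n) = 0.7605.
%OS = 100·exp(−πζ/√(1−ζ²)) = 100·exp(−π·0.7605/√0.4217) = 2.52%.

2.52%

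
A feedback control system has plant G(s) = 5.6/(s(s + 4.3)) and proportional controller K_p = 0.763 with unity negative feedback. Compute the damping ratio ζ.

1 + K_p·G(s) = 0 gives s² + 4.3s + 4.273 = 0.
So ω_n² = 4.273 ⇒ ω_n = 2.067 rad/s, and ζ = 4.3/(2ω_n) = 1.04.

ζ = 1.04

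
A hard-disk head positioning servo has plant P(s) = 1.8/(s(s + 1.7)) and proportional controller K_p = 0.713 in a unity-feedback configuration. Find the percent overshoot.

From 1 + K_pP(s) = 0: s² + 1.7s + 1.283 = 0 ⇒ ω_n = 1.133, ζ = 0.7503.
%OS = 100·exp(−πζ/√(1−ζ²)) = 100·exp(−π·0.7503/√0.437) = 2.83%.

2.83%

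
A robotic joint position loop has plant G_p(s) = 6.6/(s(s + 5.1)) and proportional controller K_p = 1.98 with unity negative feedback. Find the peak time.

The closed-loop denominator s² + 5.1s + 13.07 gives ω_n = √13.07 = 3.615 and ζ = 5.1/(2ω_n) = 0.7054.
Damped frequency ω_d = ω_n√(1−ζ²) = 2.562 rad/s, so peak time T_p = π/ω_d = 1.23 s.

T_p = 1.23 s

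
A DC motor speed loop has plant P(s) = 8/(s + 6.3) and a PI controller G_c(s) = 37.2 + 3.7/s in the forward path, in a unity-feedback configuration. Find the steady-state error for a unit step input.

0

The open loop G_c(s)P(s) has a pole at the origin (type 1), so the static position error constant is infinite and e_ss = 1/(1+∞) = 0.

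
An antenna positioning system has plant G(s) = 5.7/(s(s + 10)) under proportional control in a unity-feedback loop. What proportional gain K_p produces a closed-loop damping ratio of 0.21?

K_p = 99.5

Closed-loop characteristic equation: s² + 10s + K_p·5.7 = 0.
So ω_n = √(5.7K_p) and 2ζω_n = 10, giving ζ = 10/(2√(5.7K_p)).
Setting ζ = 0.21: √(5.7K_p) = 10/(2·0.21) = 23.81, so K_p = 566.9/5.7 = 99.5.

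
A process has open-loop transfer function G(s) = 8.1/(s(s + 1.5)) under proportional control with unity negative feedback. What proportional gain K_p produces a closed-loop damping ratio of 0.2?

Closed-loop characteristic equation: s² + 1.5s + K_p·8.1 = 0.
So ω_n = √(8.1K_p) and 2ζω_n = 1.5, giving ζ = 1.5/(2√(8.1K_p)).
Setting ζ = 0.2: √(8.1K_p) = 1.5/(2·0.2) = 3.75, so K_p = 14.06/8.1 = 1.74.

K_p = 1.74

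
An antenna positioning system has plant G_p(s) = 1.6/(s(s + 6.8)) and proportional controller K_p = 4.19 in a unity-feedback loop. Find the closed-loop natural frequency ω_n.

ω_n = 2.59 rad/s

With unity feedback the closed-loop characteristic equation is s² + 6.8s + 4.19·1.6 = s² + 6.8s + 6.704 = 0.
Matching s² + 2ζω_n s + ω_n²: ω_n = √6.704 = 2.589 rad/s and 2ζω_n = 6.8, so ζ = 6.8/(2·2.589) = 1.31.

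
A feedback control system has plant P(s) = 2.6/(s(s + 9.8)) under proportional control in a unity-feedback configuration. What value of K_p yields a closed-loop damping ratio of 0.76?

K_p = 16

Closed-loop characteristic equation: s² + 9.8s + K_p·2.6 = 0.
So ω_n = √(2.6K_p) and 2ζω_n = 9.8, giving ζ = 9.8/(2√(2.6K_p)).
Setting ζ = 0.76: √(2.6K_p) = 9.8/(2·0.76) = 6.447, so K_p = 41.57/2.6 = 16.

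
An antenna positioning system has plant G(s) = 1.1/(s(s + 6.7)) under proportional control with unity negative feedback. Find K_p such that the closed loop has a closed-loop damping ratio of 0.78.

Closed-loop characteristic equation: s² + 6.7s + K_p·1.1 = 0.
So ω_n = √(1.1K_p) and 2ζω_n = 6.7, giving ζ = 6.7/(2√(1.1K_p)).
Setting ζ = 0.78: √(1.1K_p) = 6.7/(2·0.78) = 4.295, so K_p = 18.45/1.1 = 16.8.

K_p = 16.8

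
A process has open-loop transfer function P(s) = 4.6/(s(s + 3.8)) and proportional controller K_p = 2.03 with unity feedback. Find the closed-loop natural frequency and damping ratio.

With unity feedback the closed-loop characteristic equation is s² + 3.8s + 2.03·4.6 = s² + 3.8s + 9.338 = 0.
So ω_n² = 9.338 ⇒ ω_n = 3.056 rad/s, and ζ = 3.8/(2ω_n) = 0.622.

ω_n = 3.06 rad/s, ζ = 0.622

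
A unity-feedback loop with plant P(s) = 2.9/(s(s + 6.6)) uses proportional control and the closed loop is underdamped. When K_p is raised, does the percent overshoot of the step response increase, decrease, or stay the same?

increase

ζ = 6.6/(2√(2.9K_p)) decreases as K_p grows; lower damping means more overshoot.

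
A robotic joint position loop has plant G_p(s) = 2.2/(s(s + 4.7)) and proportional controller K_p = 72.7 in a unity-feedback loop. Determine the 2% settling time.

The closed-loop denominator s² + 4.7s + 159.9 gives ω_n = √159.9 = 12.65 and ζ = 4.7/(2ω_n) = 0.1858.
2% settling time T_s ≈ 4/(ζω_n) = 4/2.35 = 1.7 s.

T_s ≈ 1.7 s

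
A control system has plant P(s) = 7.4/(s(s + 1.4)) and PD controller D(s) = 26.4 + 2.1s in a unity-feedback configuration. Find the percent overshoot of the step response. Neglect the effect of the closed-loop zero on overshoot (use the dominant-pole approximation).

Forward path: (26.4 + 2.1s)·7.4/(s(s+1.4)). The closed-loop characteristic equation is s² + (1.4 + 7.4·2.1)s + 7.4·26.4 = 0.
That is s² + 16.94s + 195.4 = 0, so ω_n = 13.98 rad/s and ζ = 16.94/(2·13.98) = 0.606.
%OS = 100·exp(−πζ/√(1−ζ²)) = 9.13%.

9.13%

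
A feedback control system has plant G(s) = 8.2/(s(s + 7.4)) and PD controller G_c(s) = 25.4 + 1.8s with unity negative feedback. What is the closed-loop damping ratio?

Forward path: (25.4 + 1.8s)·8.2/(s(s+7.4)). The closed-loop characteristic equation is s² + (7.4 + 8.2·1.8)s + 8.2·25.4 = 0.
That is s² + 22.16s + 208.3 = 0, so ω_n = 14.43 rad/s and ζ = 22.16/(2·14.43) = 0.7677.

ζ = 0.768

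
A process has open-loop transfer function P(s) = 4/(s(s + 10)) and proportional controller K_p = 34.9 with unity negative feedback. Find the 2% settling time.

The closed-loop denominator s² + 10s + 139.6 gives ω_n = √139.6 = 11.82 and ζ = 10/(2ω_n) = 0.4232.
2% settling time T_s ≈ 4/(ζω_n) = 4/5 = 0.8 s.

T_s ≈ 0.8 s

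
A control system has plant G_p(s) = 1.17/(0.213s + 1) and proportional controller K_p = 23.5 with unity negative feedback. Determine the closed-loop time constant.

Closed loop: T(s) = K_p·G_p/(1+K_p·G_p) = 27.49/(0.213s + 1 + 27.49), with pole at s = −(1 + 27.49)/0.213 = −133.8.
Closed-loop time constant τ = 1/133.8 = 0.00747 s.

τ = 0.00747 s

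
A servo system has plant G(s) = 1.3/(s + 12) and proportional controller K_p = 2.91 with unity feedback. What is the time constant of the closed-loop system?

τ = 0.0634 s

Closed-loop transfer function: T(s) = K_p·G(s)/(1 + K_p·G(s)) = 3.783/(s + 12 + 3.783) = 3.783/(s + 15.78).
Time constant τ = 1/15.78 = 0.0634 s.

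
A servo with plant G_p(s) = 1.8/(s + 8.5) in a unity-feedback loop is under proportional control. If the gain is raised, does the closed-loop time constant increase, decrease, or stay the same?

decrease

The closed-loop bandwidth 8.5+K_p·1.8 grows with K_p, so τ shrinks.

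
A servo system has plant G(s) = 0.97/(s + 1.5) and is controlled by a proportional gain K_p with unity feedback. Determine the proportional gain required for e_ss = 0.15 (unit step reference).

Steady-state error for a unit step on this type-0 loop is 1/(1 + K_p·G(0)).
G(0) = 0.6467. Require 1/(1 + K_p·0.6467) = 0.15, so 1 + 0.6467·K_p = 6.667.
K_p = (6.667 − 1)/0.6467 = 8.76.

K_p = 8.76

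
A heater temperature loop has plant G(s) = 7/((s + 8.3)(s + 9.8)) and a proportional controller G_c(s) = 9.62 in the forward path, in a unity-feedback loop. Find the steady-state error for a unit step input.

The loop is type 0. Static position error constant K_pos = G_c(0)·G(0) = 9.62·0.08606 = 0.8279.
Steady-state error to a unit step: e_ss = 1/(1+K_pos) = 1/1.828 = 0.547.

0.547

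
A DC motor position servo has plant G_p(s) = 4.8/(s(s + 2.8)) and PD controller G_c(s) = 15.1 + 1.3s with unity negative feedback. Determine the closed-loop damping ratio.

Forward path: (15.1 + 1.3s)·4.8/(s(s+2.8)). The closed-loop characteristic equation is s² + (2.8 + 4.8·1.3)s + 4.8·15.1 = 0.
That is s² + 9.04s + 72.48 = 0, so ω_n = 8.514 rad/s and ζ = 9.04/(2·8.514) = 0.5309.

ζ = 0.531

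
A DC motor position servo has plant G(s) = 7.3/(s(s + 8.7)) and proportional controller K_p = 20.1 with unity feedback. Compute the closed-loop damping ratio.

1 + K_p·G(s) = 0 gives s² + 8.7s + 146.7 = 0.
Matching s² + 2ζω_n s + ω_n²: ω_n = √146.7 = 12.11 rad/s and 2ζω_n = 8.7, so ζ = 8.7/(2·12.11) = 0.359.

ζ = 0.359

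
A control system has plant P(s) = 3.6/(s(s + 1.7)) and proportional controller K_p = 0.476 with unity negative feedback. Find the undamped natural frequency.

The closed-loop denominator is s(s+1.7) + 0.476·3.6 = s² + 1.7s + 1.714.
Matching s² + 2ζω_n s + ω_n²: ω_n = √1.714 = 1.309 rad/s and 2ζω_n = 1.7, so ζ = 1.7/(2·1.309) = 0.649.

ω_n = 1.31 rad/s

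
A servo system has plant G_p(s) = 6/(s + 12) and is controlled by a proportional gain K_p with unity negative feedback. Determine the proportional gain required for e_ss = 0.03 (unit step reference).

Steady-state error for a unit step on this type-0 loop is 1/(1 + K_p·G_p(0)).
G_p(0) = 0.5. Require 1/(1 + K_p·0.5) = 0.03, so 1 + 0.5·K_p = 33.33.
K_p = (33.33 − 1)/0.5 = 64.7.

K_p = 64.7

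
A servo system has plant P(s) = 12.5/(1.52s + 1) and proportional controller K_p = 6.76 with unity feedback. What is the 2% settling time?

T_s ≈ 0.0711 s

Closed loop: T(s) = K_p·P/(1+K_p·P) = 84.5/(1.52s + 1 + 84.5), with pole at s = −(1 + 84.5)/1.52 = −56.25.
τ = 1/56.25 = 0.01778 s, so 2% settling time ≈ 4τ = 0.0711 s.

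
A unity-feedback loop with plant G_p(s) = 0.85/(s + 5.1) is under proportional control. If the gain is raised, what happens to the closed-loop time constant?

decrease

Closed-loop pole is at s = −(5.1+K_p·0.85); larger K_p moves it further left, so τ = 1/(5.1+K_p·0.85) decreases.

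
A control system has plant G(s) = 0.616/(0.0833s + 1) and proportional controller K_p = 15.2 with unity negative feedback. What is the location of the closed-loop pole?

s = -124.4

Closed loop: T(s) = K_p·G/(1+K_p·G) = 9.363/(0.0833s + 1 + 9.363), with pole at s = −(1 + 9.363)/0.0833 = −124.4.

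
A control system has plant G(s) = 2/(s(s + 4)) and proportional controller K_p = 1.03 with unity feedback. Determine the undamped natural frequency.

ω_n = 1.44 rad/s

With unity feedback the closed-loop characteristic equation is s² + 4s + 1.03·2 = s² + 4s + 2.06 = 0.
So ω_n² = 2.06 ⇒ ω_n = 1.435 rad/s, and ζ = 4/(2ω_n) = 1.39.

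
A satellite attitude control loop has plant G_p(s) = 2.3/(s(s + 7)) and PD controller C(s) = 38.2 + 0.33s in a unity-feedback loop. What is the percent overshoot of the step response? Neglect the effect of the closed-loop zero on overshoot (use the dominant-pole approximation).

24%

Forward path: (38.2 + 0.33s)·2.3/(s(s+7)). The closed-loop characteristic equation is s² + (7 + 2.3·0.33)s + 2.3·38.2 = 0.
That is s² + 7.759s + 87.86 = 0, so ω_n = 9.373 rad/s and ζ = 7.759/(2·9.373) = 0.4139.
%OS = 100·exp(−πζ/√(1−ζ²)) = 24%.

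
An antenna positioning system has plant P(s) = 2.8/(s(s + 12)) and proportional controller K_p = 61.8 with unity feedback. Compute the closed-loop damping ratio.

ζ = 0.456

1 + K_p·P(s) = 0 gives s² + 12s + 173 = 0.
Matching s² + 2ζω_n s + ω_n²: ω_n = √173 = 13.15 rad/s and 2ζω_n = 12, so ζ = 12/(2·13.15) = 0.456.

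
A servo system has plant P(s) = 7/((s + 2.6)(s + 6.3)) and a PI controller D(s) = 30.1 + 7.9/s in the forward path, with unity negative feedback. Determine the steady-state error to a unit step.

0

The open loop D(s)P(s) has a pole at the origin (type 1), so the static position error constant is infinite and e_ss = 1/(1+∞) = 0.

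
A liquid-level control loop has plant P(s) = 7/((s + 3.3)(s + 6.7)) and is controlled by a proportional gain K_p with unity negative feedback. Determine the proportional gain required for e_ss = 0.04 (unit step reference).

Steady-state error for a unit step on this type-0 loop is 1/(1 + K_p·P(0)).
P(0) = 0.3166. Require 1/(1 + K_p·0.3166) = 0.04, so 1 + 0.3166·K_p = 25.
K_p = (25 − 1)/0.3166 = 75.8.

K_p = 75.8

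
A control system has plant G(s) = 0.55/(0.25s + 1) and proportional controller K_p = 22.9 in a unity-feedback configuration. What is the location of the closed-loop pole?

Closed loop: T(s) = K_p·G/(1+K_p·G) = 12.6/(0.25s + 1 + 12.6), with pole at s = −(1 + 12.6)/0.25 = −54.38.

s = -54.38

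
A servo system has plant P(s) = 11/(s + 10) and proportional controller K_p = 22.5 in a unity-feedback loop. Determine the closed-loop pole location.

s = -257.5

Closed-loop transfer function: T(s) = K_p·P(s)/(1 + K_p·P(s)) = 247.5/(s + 10 + 247.5) = 247.5/(s + 257.5).
The closed-loop pole is at s = −257.5.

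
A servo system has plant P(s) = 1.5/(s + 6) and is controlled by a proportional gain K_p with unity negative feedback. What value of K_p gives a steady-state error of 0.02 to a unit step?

K_p = 196

Steady-state error for a unit step on this type-0 loop is 1/(1 + K_p·P(0)).
P(0) = 0.25. Require 1/(1 + K_p·0.25) = 0.02, so 1 + 0.25·K_p = 50.
K_p = (50 − 1)/0.25 = 196.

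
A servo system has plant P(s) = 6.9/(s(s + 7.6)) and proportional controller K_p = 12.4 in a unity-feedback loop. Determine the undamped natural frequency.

With unity feedback the closed-loop characteristic equation is s² + 7.6s + 12.4·6.9 = s² + 7.6s + 85.56 = 0.
So ω_n² = 85.56 ⇒ ω_n = 9.25 rad/s, and ζ = 7.6/(2ω_n) = 0.411.

ω_n = 9.25 rad/s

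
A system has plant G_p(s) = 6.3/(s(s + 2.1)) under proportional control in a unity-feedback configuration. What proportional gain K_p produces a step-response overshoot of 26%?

K_p = 1.13

From %OS = 100·exp(−πζ/√(1−ζ²)) = 26%, ζ = −ln(0.26)/√(π²+ln²(0.26)) = 0.3941.
Characteristic equation s² + 2.1s + 6.3K_p = 0 gives ζ = 2.1/(2√(6.3K_p)).
Setting ζ = 0.3941: √(6.3K_p) = 2.1/(2·0.3941) = 2.664, so K_p = 7.099/6.3 = 1.13.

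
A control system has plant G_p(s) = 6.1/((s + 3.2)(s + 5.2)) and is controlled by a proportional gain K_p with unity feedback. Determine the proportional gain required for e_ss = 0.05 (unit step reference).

K_p = 51.8

Steady-state error for a unit step on this type-0 loop is 1/(1 + K_p·G_p(0)).
G_p(0) = 0.3666. Require 1/(1 + K_p·0.3666) = 0.05, so 1 + 0.3666·K_p = 20.
K_p = (20 − 1)/0.3666 = 51.8.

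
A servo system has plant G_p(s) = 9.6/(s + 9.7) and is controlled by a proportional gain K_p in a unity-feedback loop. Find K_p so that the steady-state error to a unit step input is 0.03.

Steady-state error for a unit step on this type-0 loop is 1/(1 + K_p·G_p(0)).
G_p(0) = 0.9897. Require 1/(1 + K_p·0.9897) = 0.03, so 1 + 0.9897·K_p = 33.33.
K_p = (33.33 − 1)/0.9897 = 32.7.

K_p = 32.7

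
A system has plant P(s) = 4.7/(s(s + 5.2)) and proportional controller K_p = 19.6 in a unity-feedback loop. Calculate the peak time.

From 1 + K_pP(s) = 0: s² + 5.2s + 92.12 = 0 ⇒ ω_n = 9.598, ζ = 0.2709.
Damped frequency ω_d = ω_n√(1−ζ²) = 9.239 rad/s, so peak time T_p = π/ω_d = 0.34 s.

T_p = 0.34 s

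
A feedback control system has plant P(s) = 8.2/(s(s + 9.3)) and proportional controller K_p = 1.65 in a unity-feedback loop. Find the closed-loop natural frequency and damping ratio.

ω_n = 3.68 rad/s, ζ = 1.26

The closed-loop denominator is s(s+9.3) + 1.65·8.2 = s² + 9.3s + 13.53.
So ω_n² = 13.53 ⇒ ω_n = 3.678 rad/s, and ζ = 9.3/(2ω_n) = 1.26.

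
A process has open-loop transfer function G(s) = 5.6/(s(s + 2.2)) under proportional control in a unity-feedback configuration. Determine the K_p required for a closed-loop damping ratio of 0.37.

K_p = 1.58

Closed-loop characteristic equation: s² + 2.2s + K_p·5.6 = 0.
So ω_n = √(5.6K_p) and 2ζω_n = 2.2, giving ζ = 2.2/(2√(5.6K_p)).
Setting ζ = 0.37: √(5.6K_p) = 2.2/(2·0.37) = 2.973, so K_p = 8.839/5.6 = 1.58.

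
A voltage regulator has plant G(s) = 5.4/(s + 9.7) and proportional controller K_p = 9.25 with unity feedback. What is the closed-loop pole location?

s = -59.65

Closed-loop transfer function: T(s) = K_p·G(s)/(1 + K_p·G(s)) = 49.95/(s + 9.7 + 49.95) = 49.95/(s + 59.65).
The closed-loop pole is at s = −59.65.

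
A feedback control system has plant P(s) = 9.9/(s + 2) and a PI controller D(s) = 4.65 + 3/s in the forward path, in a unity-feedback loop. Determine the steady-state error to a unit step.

The open loop D(s)P(s) has a pole at the origin (type 1), so the static position error constant is infinite and e_ss = 1/(1+∞) = 0.

0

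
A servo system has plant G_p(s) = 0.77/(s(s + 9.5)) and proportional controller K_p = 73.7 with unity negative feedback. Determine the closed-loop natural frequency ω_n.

ω_n = 7.53 rad/s

With unity feedback the closed-loop characteristic equation is s² + 9.5s + 73.7·0.77 = s² + 9.5s + 56.75 = 0.
So ω_n² = 56.75 ⇒ ω_n = 7.533 rad/s, and ζ = 9.5/(2ω_n) = 0.631.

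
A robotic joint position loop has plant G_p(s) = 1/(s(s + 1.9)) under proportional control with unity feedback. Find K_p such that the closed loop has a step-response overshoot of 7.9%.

K_p = 2.28

From %OS = 100·exp(−πζ/√(1−ζ²)) = 7.9%, ζ = −ln(0.079)/√(π²+ln²(0.079)) = 0.6285.
Characteristic equation s² + 1.9s + 1K_p = 0 gives ζ = 1.9/(2√(1K_p)).
Setting ζ = 0.6285: √(1K_p) = 1.9/(2·0.6285) = 1.512, so K_p = 2.285/1 = 2.28.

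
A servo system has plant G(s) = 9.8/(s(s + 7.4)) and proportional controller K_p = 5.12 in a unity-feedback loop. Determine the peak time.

T_p = 0.52 s

Closed-loop characteristic equation: s² + 7.4s + 50.18 = 0, so ω_n = 7.084 rad/s and ζ = 7.4/(2·7.084) = 0.5223.
Damped frequency ω_d = ω_n√(1−ζ²) = 6.04 rad/s, so peak time T_p = π/ω_d = 0.52 s.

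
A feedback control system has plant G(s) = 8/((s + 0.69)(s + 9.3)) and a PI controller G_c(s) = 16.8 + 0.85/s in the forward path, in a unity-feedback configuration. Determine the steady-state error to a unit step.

0

The open loop G_c(s)G(s) has a pole at the origin (type 1), so the static position error constant is infinite and e_ss = 1/(1+∞) = 0.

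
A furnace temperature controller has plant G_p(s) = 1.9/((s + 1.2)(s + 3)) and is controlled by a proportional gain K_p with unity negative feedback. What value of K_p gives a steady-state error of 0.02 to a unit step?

K_p = 92.8

Steady-state error for a unit step on this type-0 loop is 1/(1 + K_p·G_p(0)).
G_p(0) = 0.5278. Require 1/(1 + K_p·0.5278) = 0.02, so 1 + 0.5278·K_p = 50.
K_p = (50 − 1)/0.5278 = 92.8.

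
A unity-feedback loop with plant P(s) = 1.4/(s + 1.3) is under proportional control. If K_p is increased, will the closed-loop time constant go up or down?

Closed-loop pole is at s = −(1.3+K_p·1.4); larger K_p moves it further left, so τ = 1/(1.3+K_p·1.4) decreases.

decrease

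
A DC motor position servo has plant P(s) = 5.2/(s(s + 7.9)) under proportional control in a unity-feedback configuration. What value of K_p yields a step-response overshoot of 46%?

K_p = 52.1

From %OS = 100·exp(−πζ/√(1−ζ²)) = 46%, ζ = −ln(0.46)/√(π²+ln²(0.46)) = 0.24.
Characteristic equation s² + 7.9s + 5.2K_p = 0 gives ζ = 7.9/(2√(5.2K_p)).
Setting ζ = 0.24: √(5.2K_p) = 7.9/(2·0.24) = 16.46, so K_p = 271/5.2 = 52.1.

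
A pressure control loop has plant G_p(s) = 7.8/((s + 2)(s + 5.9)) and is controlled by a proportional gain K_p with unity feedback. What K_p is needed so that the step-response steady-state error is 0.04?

Steady-state error for a unit step on this type-0 loop is 1/(1 + K_p·G_p(0)).
G_p(0) = 0.661. Require 1/(1 + K_p·0.661) = 0.04, so 1 + 0.661·K_p = 25.
K_p = (25 − 1)/0.661 = 36.3.

K_p = 36.3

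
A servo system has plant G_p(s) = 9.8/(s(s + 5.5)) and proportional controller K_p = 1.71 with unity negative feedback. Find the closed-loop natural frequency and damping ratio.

ω_n = 4.09 rad/s, ζ = 0.672

The closed-loop denominator is s(s+5.5) + 1.71·9.8 = s² + 5.5s + 16.76.
So ω_n² = 16.76 ⇒ ω_n = 4.094 rad/s, and ζ = 5.5/(2ω_n) = 0.672.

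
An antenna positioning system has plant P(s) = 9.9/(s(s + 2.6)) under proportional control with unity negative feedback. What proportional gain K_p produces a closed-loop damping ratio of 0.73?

Closed-loop characteristic equation: s² + 2.6s + K_p·9.9 = 0.
So ω_n = √(9.9K_p) and 2ζω_n = 2.6, giving ζ = 2.6/(2√(9.9K_p)).
Setting ζ = 0.73: √(9.9K_p) = 2.6/(2·0.73) = 1.781, so K_p = 3.171/9.9 = 0.32.

K_p = 0.32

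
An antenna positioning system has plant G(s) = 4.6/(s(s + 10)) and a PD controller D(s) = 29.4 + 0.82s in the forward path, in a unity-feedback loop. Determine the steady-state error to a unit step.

0

The open loop D(s)G(s) has a pole at the origin (type 1), so the static position error constant is infinite and e_ss = 1/(1+∞) = 0.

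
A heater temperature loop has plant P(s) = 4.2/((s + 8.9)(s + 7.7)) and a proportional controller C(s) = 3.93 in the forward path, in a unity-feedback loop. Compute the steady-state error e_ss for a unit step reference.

0.806

The loop is type 0. Static position error constant K_pos = C(0)·P(0) = 3.93·0.06129 = 0.2409.
Steady-state error to a unit step: e_ss = 1/(1+K_pos) = 1/1.241 = 0.806.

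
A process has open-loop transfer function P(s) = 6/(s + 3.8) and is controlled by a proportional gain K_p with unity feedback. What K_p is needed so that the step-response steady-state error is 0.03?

K_p = 20.5

Steady-state error for a unit step on this type-0 loop is 1/(1 + K_p·P(0)).
P(0) = 1.579. Require 1/(1 + K_p·1.579) = 0.03, so 1 + 1.579·K_p = 33.33.
K_p = (33.33 − 1)/1.579 = 20.5.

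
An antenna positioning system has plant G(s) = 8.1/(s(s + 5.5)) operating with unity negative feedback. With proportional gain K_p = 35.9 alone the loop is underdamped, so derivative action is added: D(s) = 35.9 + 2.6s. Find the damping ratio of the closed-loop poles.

ζ = 0.779

Forward path: (35.9 + 2.6s)·8.1/(s(s+5.5)). The closed-loop characteristic equation is s² + (5.5 + 8.1·2.6)s + 8.1·35.9 = 0.
That is s² + 26.56s + 290.8 = 0, so ω_n = 17.05 rad/s and ζ = 26.56/(2·17.05) = 0.7788.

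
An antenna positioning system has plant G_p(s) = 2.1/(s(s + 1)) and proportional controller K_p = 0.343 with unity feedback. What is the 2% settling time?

Closed-loop characteristic equation: s² + 1s + 0.7203 = 0, so ω_n = 0.8487 rad/s and ζ = 1/(2·0.8487) = 0.5891.
2% settling time T_s ≈ 4/(ζω_n) = 4/0.5 = 8 s.

T_s ≈ 8 s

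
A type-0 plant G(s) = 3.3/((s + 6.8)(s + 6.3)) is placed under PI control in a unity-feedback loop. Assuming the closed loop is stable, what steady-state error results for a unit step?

The PI controller's integrator makes the forward path type 1, so e_ss to a step is zero.

0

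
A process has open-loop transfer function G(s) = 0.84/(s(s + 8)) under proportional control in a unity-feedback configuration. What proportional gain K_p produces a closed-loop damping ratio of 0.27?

Closed-loop characteristic equation: s² + 8s + K_p·0.84 = 0.
So ω_n = √(0.84K_p) and 2ζω_n = 8, giving ζ = 8/(2√(0.84K_p)).
Setting ζ = 0.27: √(0.84K_p) = 8/(2·0.27) = 14.81, so K_p = 219.5/0.84 = 261.

K_p = 261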